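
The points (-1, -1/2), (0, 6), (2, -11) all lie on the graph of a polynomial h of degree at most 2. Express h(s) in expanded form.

h(s) = -5s^2 + (3/2)s + 6

Write h(s) = as^2 + bs + c. Substituting each data point gives a linear system:
  a - b + c = -1/2
  c = 6
  4a + 2b + c = -11
Solving the system yields a = -5, b = 3/2, c = 6.
So h(s) = -5s² + (3/2)s + 6.
Check: h(2) = -11. ✓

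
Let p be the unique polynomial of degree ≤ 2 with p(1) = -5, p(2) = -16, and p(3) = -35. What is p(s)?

p(s) = -4s^2 + s - 2

Using the Lagrange interpolation formula with nodes 1, 2, 3:
  L_0(s) = (s - 2)(s - 3) / 2
  L_1(s) = (s - 1)(s - 3) / -1
  L_2(s) = (s - 1)(s - 2) / 2
Then p(s) = -5·L_0(s) - 16·L_1(s) - 35·L_2(s).
Expanding and collecting terms gives p(s) = -4s^2 + s - 2.
Check: p(2) = -16. ✓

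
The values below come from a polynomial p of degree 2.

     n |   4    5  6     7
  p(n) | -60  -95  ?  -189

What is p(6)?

-138

On equispaced nodes a degree-2 polynomial has vanishing third forward difference, so
  - p(4) + 3·p(5) - 3·p(6) + p(7) = 0.
Substituting the known values and solving for p(6):
  -3·p(6) = 414
  p(6) = -138.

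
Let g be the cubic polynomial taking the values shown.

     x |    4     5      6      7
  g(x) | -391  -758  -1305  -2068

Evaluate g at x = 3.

-168

Forward differences of the values at x = 4, 5, 6, 7:
  g  : -391  -758  -1305  -2068
  Δ  : -367  -547  -763
  Δ^2: -180  -216
  Δ^3: -36
The third differences are constant, confirming degree 3.
Interpolating (Newton forward form) and evaluating at x = 3 gives g(3) = -168.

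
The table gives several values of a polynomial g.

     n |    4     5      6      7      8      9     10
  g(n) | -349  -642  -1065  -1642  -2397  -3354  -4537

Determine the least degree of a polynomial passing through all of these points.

Forward differences of the values at n = 4, 5, 6, 7, 8, 9, 10:
  g  : -349  -642  -1065  -1642  -2397  -3354  -4537
  Δ  : -293  -423  -577  -755  -957  -1183
  Δ^2: -130  -154  -178  -202  -226
  Δ^3: -24  -24  -24  -24
  Δ^4: 0  0  0
  Δ^5: 0  0
  Δ^6: 0
The third differences are constant (-24) and nonzero, while all higher differences vanish, so the minimal degree is 3.

3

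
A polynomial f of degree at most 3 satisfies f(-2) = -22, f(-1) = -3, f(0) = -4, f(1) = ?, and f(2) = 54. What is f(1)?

The 4 known points determine the degree-3 polynomial uniquely.
Write f(t) = at^3 + bt^2 + ct + d. Substituting each data point gives a linear system:
  -8a + 4b - 2c + d = -22
  -a + b - c + d = -3
  d = -4
  8a + 4b + 2c + d = 54
Solving the system yields a = 5, b = 5, c = -1, d = -4.
So f(t) = 5t^3 + 5t^2 - t - 4.
Then f(1) = 5.

5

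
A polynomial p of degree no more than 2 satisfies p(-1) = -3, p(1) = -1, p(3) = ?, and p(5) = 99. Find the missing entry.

33

The 3 known points determine the degree-2 polynomial uniquely.
Write p(n) = an^2 + bn + c. Substituting each data point gives a linear system:
  a - b + c = -3
  a + b + c = -1
  25a + 5b + c = 99
Solving the system yields a = 4, b = 1, c = -6.
So p(n) = 4n^2 + n - 6.
Then p(3) = 33.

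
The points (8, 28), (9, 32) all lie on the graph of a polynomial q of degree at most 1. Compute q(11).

Using the Lagrange interpolation formula with nodes 8, 9:
  L_0(n) = (n - 9) / -1
  L_1(n) = (n - 8) / 1
Then q(n) = 28·L_0(n) + 32·L_1(n).
Expanding and collecting terms gives q(n) = 4n - 4.
Evaluating at n = 11: q(11) = 40.

40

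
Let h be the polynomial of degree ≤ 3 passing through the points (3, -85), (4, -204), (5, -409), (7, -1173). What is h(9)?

Write h(x) = ax^3 + bx^2 + cx + d. Substituting each data point gives a linear system:
  27a + 9b + 3c + d = -85
  64a + 16b + 4c + d = -204
  125a + 25b + 5c + d = -409
  343a + 49b + 7c + d = -1173
Solving the system yields a = -4, b = 5, c = -6, d = -4.
So h(x) = -4x^3 + 5x^2 - 6x - 4.
Then h(9) = -2569.

-2569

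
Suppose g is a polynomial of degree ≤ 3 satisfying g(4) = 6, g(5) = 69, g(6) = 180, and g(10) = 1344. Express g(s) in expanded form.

Write g(s) = as^3 + bs^2 + cs + d. Substituting each data point gives a linear system:
  64a + 16b + 4c + d = 6
  125a + 25b + 5c + d = 69
  216a + 36b + 6c + d = 180
  1000a + 100b + 10c + d = 1344
Solving the system yields a = 2, b = -6, c = -5, d = -6.
So g(s) = 2s³ - 6s² - 5s - 6.
Check: g(6) = 180. ✓

g(s) = 2s^3 - 6s^2 - 5s - 6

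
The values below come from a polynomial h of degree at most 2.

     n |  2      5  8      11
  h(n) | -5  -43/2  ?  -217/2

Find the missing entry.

-56

The 3 known points determine the degree-2 polynomial uniquely.
Write h(n) = an^2 + bn + c. Substituting each data point gives a linear system:
  4a + 2b + c = -5
  25a + 5b + c = -43/2
  121a + 11b + c = -217/2
Solving the system yields a = -1, b = 3/2, c = -4.
So h(n) = -n² + (3/2)n - 4.
Then h(8) = -56.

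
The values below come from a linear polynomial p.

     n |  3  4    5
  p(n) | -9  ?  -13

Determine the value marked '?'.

-11

On equispaced nodes a degree-1 polynomial has vanishing second forward difference, so
  p(3) - 2·p(4) + p(5) = 0.
Substituting the known values and solving for p(4):
  -2·p(4) = 22
  p(4) = -11.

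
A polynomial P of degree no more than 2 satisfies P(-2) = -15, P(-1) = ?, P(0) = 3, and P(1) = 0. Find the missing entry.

On equispaced nodes a degree-2 polynomial has vanishing third forward difference, so
  - P(-2) + 3·P(-1) - 3·P(0) + P(1) = 0.
Substituting the known values and solving for P(-1):
  3·P(-1) = -6
  P(-1) = -2.

-2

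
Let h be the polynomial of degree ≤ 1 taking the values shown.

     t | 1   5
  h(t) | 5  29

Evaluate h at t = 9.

53

Using the Lagrange interpolation formula with nodes 1, 5:
  L_0(t) = (t - 5) / -4
  L_1(t) = (t - 1) / 4
Then h(t) = 5·L_0(t) + 29·L_1(t).
Expanding and collecting terms gives h(t) = 6t - 1.
Evaluating at t = 9: h(9) = 53.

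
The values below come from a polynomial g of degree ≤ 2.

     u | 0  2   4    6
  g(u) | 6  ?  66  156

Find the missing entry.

16

On equispaced nodes a degree-2 polynomial has vanishing third forward difference, so
  - g(0) + 3·g(2) - 3·g(4) + g(6) = 0.
Substituting the known values and solving for g(2):
  3·g(2) = 48
  g(2) = 16.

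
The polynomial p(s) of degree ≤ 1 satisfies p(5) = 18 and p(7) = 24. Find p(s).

Using the Lagrange interpolation formula with nodes 5, 7:
  L_0(s) = (s - 7) / -2
  L_1(s) = (s - 5) / 2
Then p(s) = 18·L_0(s) + 24·L_1(s).
Expanding and collecting terms gives p(s) = 3s + 3.
Check: p(7) = 24. ✓

p(s) = 3s + 3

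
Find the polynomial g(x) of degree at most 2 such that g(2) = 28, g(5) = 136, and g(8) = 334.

g(x) = 5x^2 + x + 6

Using the Lagrange interpolation formula with nodes 2, 5, 8:
  L_0(x) = (x - 5)(x - 8) / 18
  L_1(x) = (x - 2)(x - 8) / -9
  L_2(x) = (x - 2)(x - 5) / 18
Then g(x) = 28·L_0(x) + 136·L_1(x) + 334·L_2(x).
Expanding and collecting terms gives g(x) = 5x^2 + x + 6.
Check: g(8) = 334. ✓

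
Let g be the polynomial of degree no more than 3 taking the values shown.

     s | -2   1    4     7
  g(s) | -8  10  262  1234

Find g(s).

g(s) = 3s^3 + 4s^2 + s + 2

Write g(s) = as^3 + bs^2 + cs + d. Substituting each data point gives a linear system:
  -8a + 4b - 2c + d = -8
  a + b + c + d = 10
  64a + 16b + 4c + d = 262
  343a + 49b + 7c + d = 1234
Solving the system yields a = 3, b = 4, c = 1, d = 2.
So g(s) = 3s^3 + 4s^2 + s + 2.
Check: g(1) = 10. ✓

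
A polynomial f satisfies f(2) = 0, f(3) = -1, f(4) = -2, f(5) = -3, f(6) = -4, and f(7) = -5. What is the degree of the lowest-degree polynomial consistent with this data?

1

Forward differences of the values at s = 2, 3, 4, 5, 6, 7:
  f  : 0  -1  -2  -3  -4  -5
  Δ  : -1  -1  -1  -1  -1
  Δ^2: 0  0  0  0
  Δ^3: 0  0  0
  Δ^4: 0  0
  Δ^5: 0
The first differences are constant (-1) and nonzero, while all higher differences vanish, so the minimal degree is 1.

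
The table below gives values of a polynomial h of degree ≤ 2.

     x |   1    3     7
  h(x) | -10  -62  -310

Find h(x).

h(x) = -6x^2 - 2x - 2

Write h(x) = ax^2 + bx + c. Substituting each data point gives a linear system:
  a + b + c = -10
  9a + 3b + c = -62
  49a + 7b + c = -310
Solving the system yields a = -6, b = -2, c = -2.
So h(x) = -6x^2 - 2x - 2.
Check: h(3) = -62. ✓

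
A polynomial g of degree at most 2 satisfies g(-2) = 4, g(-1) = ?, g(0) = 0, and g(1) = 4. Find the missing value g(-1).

0

On equispaced nodes a degree-2 polynomial has vanishing third forward difference, so
  - g(-2) + 3·g(-1) - 3·g(0) + g(1) = 0.
Substituting the known values and solving for g(-1):
  3·g(-1) = 0
  g(-1) = 0.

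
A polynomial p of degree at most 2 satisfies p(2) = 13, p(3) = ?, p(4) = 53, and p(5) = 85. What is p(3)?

The 3 known points determine the degree-2 polynomial uniquely.
Write p(n) = an^2 + bn + c. Substituting each data point gives a linear system:
  4a + 2b + c = 13
  16a + 4b + c = 53
  25a + 5b + c = 85
Solving the system yields a = 4, b = -4, c = 5.
So p(n) = 4n^2 - 4n + 5.
Then p(3) = 29.

29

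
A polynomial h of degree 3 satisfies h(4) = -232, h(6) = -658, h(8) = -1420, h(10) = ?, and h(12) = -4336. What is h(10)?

-2614

On equispaced nodes a degree-3 polynomial has vanishing fourth forward difference, so
  h(4) - 4·h(6) + 6·h(8) - 4·h(10) + h(12) = 0.
Substituting the known values and solving for h(10):
  -4·h(10) = 10456
  h(10) = -2614.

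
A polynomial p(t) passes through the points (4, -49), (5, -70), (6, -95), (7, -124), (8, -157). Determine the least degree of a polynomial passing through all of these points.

2

Forward differences of the values at t = 4, 5, 6, 7, 8:
  p  : -49  -70  -95  -124  -157
  Δ  : -21  -25  -29  -33
  Δ^2: -4  -4  -4
  Δ^3: 0  0
  Δ^4: 0
The second differences are constant (-4) and nonzero, while all higher differences vanish, so the minimal degree is 2.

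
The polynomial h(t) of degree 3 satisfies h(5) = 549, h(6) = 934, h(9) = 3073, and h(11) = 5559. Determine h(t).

h(t) = 4t^3 + 2t^2 - t + 4

Using the Lagrange interpolation formula with nodes 5, 6, 9, 11:
  L_0(t) = (t - 6)(t - 9)(t - 11) / -24
  L_1(t) = (t - 5)(t - 9)(t - 11) / 15
  L_2(t) = (t - 5)(t - 6)(t - 11) / -24
  L_3(t) = (t - 5)(t - 6)(t - 9) / 60
Then h(t) = 549·L_0(t) + 934·L_1(t) + 3073·L_2(t) + 5559·L_3(t).
Expanding and collecting terms gives h(t) = 4t^3 + 2t^2 - t + 4.
Check: h(6) = 934. ✓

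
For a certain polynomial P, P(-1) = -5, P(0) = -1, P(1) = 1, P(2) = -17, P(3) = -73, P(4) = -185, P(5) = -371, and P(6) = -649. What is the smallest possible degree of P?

3

Forward differences of the values at x = -1, 0, 1, 2, 3, 4, 5, 6:
  P  : -5  -1  1  -17  -73  -185  -371  -649
  Δ  : 4  2  -18  -56  -112  -186  -278
  Δ^2: -2  -20  -38  -56  -74  -92
  Δ^3: -18  -18  -18  -18  -18
  Δ^4: 0  0  0  0
  Δ^5: 0  0  0
  Δ^6: 0  0
  Δ^7: 0
The third differences are constant (-18) and nonzero, while all higher differences vanish, so the minimal degree is 3.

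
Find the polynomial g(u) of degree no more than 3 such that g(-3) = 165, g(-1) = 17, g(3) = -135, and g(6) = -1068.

Write g(u) = au^3 + bu^2 + cu + d. Substituting each data point gives a linear system:
  -27a + 9b - 3c + d = 165
  -a + b - c + d = 17
  27a + 9b + 3c + d = -135
  216a + 36b + 6c + d = -1068
Solving the system yields a = -5, b = 1, c = -5, d = 6.
So g(u) = -5u³ + u² - 5u + 6.
Check: g(3) = -135. ✓

g(u) = -5u^3 + u^2 - 5u + 6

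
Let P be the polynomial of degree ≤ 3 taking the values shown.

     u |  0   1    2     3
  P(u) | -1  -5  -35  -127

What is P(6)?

-1135

Using the Lagrange interpolation formula with nodes 0, 1, 2, 3:
  L_0(u) = (u - 1)(u - 2)(u - 3) / -6
  L_1(u) = u(u - 2)(u - 3) / 2
  L_2(u) = u(u - 1)(u - 3) / -2
  L_3(u) = u(u - 1)(u - 2) / 6
Then P(u) = -1·L_0(u) - 5·L_1(u) - 35·L_2(u) - 127·L_3(u).
Expanding and collecting terms gives P(u) = -6u³ + 5u² - 3u - 1.
Evaluating at u = 6: P(6) = -1135.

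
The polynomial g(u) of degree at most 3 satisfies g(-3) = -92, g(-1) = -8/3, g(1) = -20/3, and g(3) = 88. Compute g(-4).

-695/3

Write g(u) = au^3 + bu^2 + cu + d. Substituting each data point gives a linear system:
  -27a + 9b - 3c + d = -92
  -a + b - c + d = -8/3
  a + b + c + d = -20/3
  27a + 9b + 3c + d = 88
Solving the system yields a = 4, b = 1/3, c = -6, d = -5.
So g(u) = 4u³ + (1/3)u² - 6u - 5.
Then g(-4) = -695/3.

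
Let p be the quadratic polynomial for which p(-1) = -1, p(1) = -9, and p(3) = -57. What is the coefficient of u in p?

Write p(u) = au^2 + bu + c. Substituting each data point gives a linear system:
  a - b + c = -1
  a + b + c = -9
  9a + 3b + c = -57
Solving the system yields a = -5, b = -4, c = 0.
So p(u) = -5u² - 4u.
The coefficient of u is -4.

-4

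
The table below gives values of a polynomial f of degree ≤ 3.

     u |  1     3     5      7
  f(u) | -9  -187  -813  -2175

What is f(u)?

f(u) = -6u^3 - 2u^2 - 3u + 2

Using the Lagrange interpolation formula with nodes 1, 3, 5, 7:
  L_0(u) = (u - 3)(u - 5)(u - 7) / -48
  L_1(u) = (u - 1)(u - 5)(u - 7) / 16
  L_2(u) = (u - 1)(u - 3)(u - 7) / -16
  L_3(u) = (u - 1)(u - 3)(u - 5) / 48
Then f(u) = -9·L_0(u) - 187·L_1(u) - 813·L_2(u) - 2175·L_3(u).
Expanding and collecting terms gives f(u) = -6u^3 - 2u^2 - 3u + 2.
Check: f(3) = -187. ✓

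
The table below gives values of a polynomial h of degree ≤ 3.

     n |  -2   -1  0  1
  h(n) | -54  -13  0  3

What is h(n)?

h(n) = 3n^3 - 5n^2 + 5n

Using the Lagrange interpolation formula with nodes -2, -1, 0, 1:
  L_0(n) = (n + 1)n(n - 1) / -6
  L_1(n) = (n + 2)n(n - 1) / 2
  L_2(n) = (n + 2)(n + 1)(n - 1) / -2
  L_3(n) = (n + 2)(n + 1)n / 6
Then h(n) = -54·L_0(n) - 13·L_1(n) + 0·L_2(n) + 3·L_3(n).
Expanding and collecting terms gives h(n) = 3n^3 - 5n^2 + 5n.
Check: h(-1) = -13. ✓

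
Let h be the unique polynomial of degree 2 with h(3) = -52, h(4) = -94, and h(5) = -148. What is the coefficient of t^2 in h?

-6

Write h(t) = at^2 + bt + c. Substituting each data point gives a linear system:
  9a + 3b + c = -52
  16a + 4b + c = -94
  25a + 5b + c = -148
Solving the system yields a = -6, b = 0, c = 2.
So h(t) = -6t² + 2.
The leading coefficient is -6.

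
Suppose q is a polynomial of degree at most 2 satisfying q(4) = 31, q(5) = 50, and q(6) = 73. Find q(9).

Forward differences of the values at x = 4, 5, 6:
  q  : 31  50  73
  Δ  : 19  23
  Δ^2: 4
The second differences are constant, confirming degree 2.
Interpolating (Newton forward form) and evaluating at x = 9 gives q(9) = 166.

166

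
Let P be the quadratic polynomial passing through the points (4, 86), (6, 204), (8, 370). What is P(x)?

P(x) = 6x^2 - x - 6

Using the Lagrange interpolation formula with nodes 4, 6, 8:
  L_0(x) = (x - 6)(x - 8) / 8
  L_1(x) = (x - 4)(x - 8) / -4
  L_2(x) = (x - 4)(x - 6) / 8
Then P(x) = 86·L_0(x) + 204·L_1(x) + 370·L_2(x).
Expanding and collecting terms gives P(x) = 6x² - x - 6.
Check: P(6) = 204. ✓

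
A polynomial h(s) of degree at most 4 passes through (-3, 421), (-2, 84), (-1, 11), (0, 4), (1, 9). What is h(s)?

Write h(s) = as^4 + bs^3 + cs^2 + ds + e. Substituting each data point gives a linear system:
  81a - 27b + 9c - 3d + e = 421
  16a - 8b + 4c - 2d + e = 84
  a - b + c - d + e = 11
  e = 4
  a + b + c + d + e = 9
Solving the system yields a = 6, b = 3, c = 0, d = -4, e = 4.
So h(s) = 6s^4 + 3s^3 - 4s + 4.
Check: h(-3) = 421. ✓

h(s) = 6s^4 + 3s^3 - 4s + 4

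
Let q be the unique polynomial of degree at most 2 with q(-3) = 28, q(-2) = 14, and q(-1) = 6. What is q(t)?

q(t) = 3t^2 + t + 4

Using the Lagrange interpolation formula with nodes -3, -2, -1:
  L_0(t) = (t + 2)(t + 1) / 2
  L_1(t) = (t + 3)(t + 1) / -1
  L_2(t) = (t + 3)(t + 2) / 2
Then q(t) = 28·L_0(t) + 14·L_1(t) + 6·L_2(t).
Expanding and collecting terms gives q(t) = 3t^2 + t + 4.
Check: q(-2) = 14. ✓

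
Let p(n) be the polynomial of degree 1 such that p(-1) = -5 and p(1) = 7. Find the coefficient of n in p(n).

Write p(n) = an + b. Substituting each data point gives a linear system:
  -a + b = -5
  a + b = 7
Solving the system yields a = 6, b = 1.
So p(n) = 6n + 1.
The leading coefficient is 6.

6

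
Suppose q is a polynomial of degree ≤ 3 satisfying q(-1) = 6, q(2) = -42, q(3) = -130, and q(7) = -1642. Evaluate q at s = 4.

Write q(s) = as^3 + bs^2 + cs + d. Substituting each data point gives a linear system:
  -a + b - c + d = 6
  8a + 4b + 2c + d = -42
  27a + 9b + 3c + d = -130
  343a + 49b + 7c + d = -1642
Solving the system yields a = -5, b = 2, c = -3, d = -4.
So q(s) = -5s³ + 2s² - 3s - 4.
Then q(4) = -304.

-304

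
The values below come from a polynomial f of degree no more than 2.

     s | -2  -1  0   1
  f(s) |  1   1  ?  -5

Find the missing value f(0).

On equispaced nodes a degree-2 polynomial has vanishing third forward difference, so
  - f(-2) + 3·f(-1) - 3·f(0) + f(1) = 0.
Substituting the known values and solving for f(0):
  -3·f(0) = 3
  f(0) = -1.

-1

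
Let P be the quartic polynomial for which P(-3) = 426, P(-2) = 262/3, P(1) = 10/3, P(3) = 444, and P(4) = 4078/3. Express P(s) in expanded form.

Write P(s) = as^4 + bs^3 + cs^2 + ds + e. Substituting each data point gives a linear system:
  81a - 27b + 9c - 3d + e = 426
  16a - 8b + 4c - 2d + e = 262/3
  a + b + c + d + e = 10/3
  81a + 27b + 9c + 3d + e = 444
  256a + 64b + 16c + 4d + e = 4078/3
Solving the system yields a = 5, b = 1/3, c = 4, d = 0, e = -6.
So P(s) = 5s^4 + (1/3)s^3 + 4s^2 - 6.
Check: P(1) = 10/3. ✓

P(s) = 5s^4 + (1/3)s^3 + 4s^2 - 6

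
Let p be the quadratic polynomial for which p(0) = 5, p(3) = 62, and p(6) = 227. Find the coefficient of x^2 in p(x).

6

Write p(x) = ax^2 + bx + c. Substituting each data point gives a linear system:
  c = 5
  9a + 3b + c = 62
  36a + 6b + c = 227
Solving the system yields a = 6, b = 1, c = 5.
So p(x) = 6x^2 + x + 5.
The leading coefficient is 6.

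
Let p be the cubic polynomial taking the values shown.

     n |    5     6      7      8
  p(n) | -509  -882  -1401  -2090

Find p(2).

-26

Using the Lagrange interpolation formula with nodes 5, 6, 7, 8:
  L_0(n) = (n - 6)(n - 7)(n - 8) / -6
  L_1(n) = (n - 5)(n - 7)(n - 8) / 2
  L_2(n) = (n - 5)(n - 6)(n - 8) / -2
  L_3(n) = (n - 5)(n - 6)(n - 7) / 6
Then p(n) = -509·L_0(n) - 882·L_1(n) - 1401·L_2(n) - 2090·L_3(n).
Expanding and collecting terms gives p(n) = -4n^3 - n^2 + 2n + 6.
Evaluating at n = 2: p(2) = -26.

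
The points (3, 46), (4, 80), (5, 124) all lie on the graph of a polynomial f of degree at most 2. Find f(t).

f(t) = 5t^2 - t + 4

Write f(t) = at^2 + bt + c. Substituting each data point gives a linear system:
  9a + 3b + c = 46
  16a + 4b + c = 80
  25a + 5b + c = 124
Solving the system yields a = 5, b = -1, c = 4.
So f(t) = 5t² - t + 4.
Check: f(5) = 124. ✓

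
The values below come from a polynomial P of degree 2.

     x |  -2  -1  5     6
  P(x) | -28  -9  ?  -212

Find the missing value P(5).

The 3 known points determine the degree-2 polynomial uniquely.
Write P(x) = ax^2 + bx + c. Substituting each data point gives a linear system:
  4a - 2b + c = -28
  a - b + c = -9
  36a + 6b + c = -212
Solving the system yields a = -6, b = 1, c = -2.
So P(x) = -6x^2 + x - 2.
Then P(5) = -147.

-147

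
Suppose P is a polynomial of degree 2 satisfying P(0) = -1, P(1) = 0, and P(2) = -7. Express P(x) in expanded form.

P(x) = -4x^2 + 5x - 1

Write P(x) = ax^2 + bx + c. Substituting each data point gives a linear system:
  c = -1
  a + b + c = 0
  4a + 2b + c = -7
Solving the system yields a = -4, b = 5, c = -1.
So P(x) = -4x^2 + 5x - 1.
Check: P(0) = -1. ✓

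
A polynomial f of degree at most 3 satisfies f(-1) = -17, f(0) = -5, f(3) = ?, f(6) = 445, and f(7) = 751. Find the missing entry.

The 4 known points determine the degree-3 polynomial uniquely.
Write f(n) = an^3 + bn^2 + cn + d. Substituting each data point gives a linear system:
  -a + b - c + d = -17
  d = -5
  216a + 36b + 6c + d = 445
  343a + 49b + 7c + d = 751
Solving the system yields a = 3, b = -6, c = 3, d = -5.
So f(n) = 3n^3 - 6n^2 + 3n - 5.
Then f(3) = 31.

31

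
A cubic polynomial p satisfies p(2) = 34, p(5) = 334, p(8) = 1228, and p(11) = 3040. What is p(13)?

4918

Write p(t) = at^3 + bt^2 + ct + d. Substituting each data point gives a linear system:
  8a + 4b + 2c + d = 34
  125a + 25b + 5c + d = 334
  512a + 64b + 8c + d = 1228
  1331a + 121b + 11c + d = 3040
Solving the system yields a = 2, b = 3, c = 1, d = 4.
So p(t) = 2t³ + 3t² + t + 4.
Then p(13) = 4918.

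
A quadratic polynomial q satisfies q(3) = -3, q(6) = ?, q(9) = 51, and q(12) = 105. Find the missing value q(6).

15

On equispaced nodes a degree-2 polynomial has vanishing third forward difference, so
  - q(3) + 3·q(6) - 3·q(9) + q(12) = 0.
Substituting the known values and solving for q(6):
  3·q(6) = 45
  q(6) = 15.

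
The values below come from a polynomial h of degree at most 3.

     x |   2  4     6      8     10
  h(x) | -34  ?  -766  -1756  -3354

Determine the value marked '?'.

The 4 known points determine the degree-3 polynomial uniquely.
Write h(x) = ax^3 + bx^2 + cx + d. Substituting each data point gives a linear system:
  8a + 4b + 2c + d = -34
  216a + 36b + 6c + d = -766
  512a + 64b + 8c + d = -1756
  1000a + 100b + 10c + d = -3354
Solving the system yields a = -3, b = -4, c = 5, d = -4.
So h(x) = -3x^3 - 4x^2 + 5x - 4.
Then h(4) = -240.

-240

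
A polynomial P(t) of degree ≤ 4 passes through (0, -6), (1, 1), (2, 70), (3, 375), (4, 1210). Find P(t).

Write P(t) = at^4 + bt^3 + ct^2 + dt + e. Substituting each data point gives a linear system:
  e = -6
  a + b + c + d + e = 1
  16a + 8b + 4c + 2d + e = 70
  81a + 27b + 9c + 3d + e = 375
  256a + 64b + 16c + 4d + e = 1210
Solving the system yields a = 5, b = -1, c = -1, d = 4, e = -6.
So P(t) = 5t^4 - t^3 - t^2 + 4t - 6.
Check: P(2) = 70. ✓

P(t) = 5t^4 - t^3 - t^2 + 4t - 6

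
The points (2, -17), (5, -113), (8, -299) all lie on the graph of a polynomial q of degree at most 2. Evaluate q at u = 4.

Forward differences of the values at u = 2, 5, 8:
  q  : -17  -113  -299
  Δ  : -96  -186
  Δ^2: -90
The second differences are constant, confirming degree 2.
Interpolating (Newton forward form) and evaluating at u = 4 gives q(4) = -71.

-71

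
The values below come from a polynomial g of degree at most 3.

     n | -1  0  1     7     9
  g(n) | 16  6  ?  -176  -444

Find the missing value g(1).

4

The 4 known points determine the degree-3 polynomial uniquely.
Write g(n) = an^3 + bn^2 + cn + d. Substituting each data point gives a linear system:
  -a + b - c + d = 16
  d = 6
  343a + 49b + 7c + d = -176
  729a + 81b + 9c + d = -444
Solving the system yields a = -1, b = 4, c = -5, d = 6.
So g(n) = -n^3 + 4n^2 - 5n + 6.
Then g(1) = 4.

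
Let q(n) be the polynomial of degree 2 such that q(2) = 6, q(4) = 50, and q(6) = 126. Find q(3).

Using the Lagrange interpolation formula with nodes 2, 4, 6:
  L_0(n) = (n - 4)(n - 6) / 8
  L_1(n) = (n - 2)(n - 6) / -4
  L_2(n) = (n - 2)(n - 4) / 8
Then q(n) = 6·L_0(n) + 50·L_1(n) + 126·L_2(n).
Expanding and collecting terms gives q(n) = 4n² - 2n - 6.
Evaluating at n = 3: q(3) = 24.

24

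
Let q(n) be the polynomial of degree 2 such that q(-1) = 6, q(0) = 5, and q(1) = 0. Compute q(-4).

Forward differences of the values at n = -1, 0, 1:
  q  : 6  5  0
  Δ  : -1  -5
  Δ^2: -4
The second differences are constant, confirming degree 2.
Interpolating (Newton forward form) and evaluating at n = -4 gives q(-4) = -15.

-15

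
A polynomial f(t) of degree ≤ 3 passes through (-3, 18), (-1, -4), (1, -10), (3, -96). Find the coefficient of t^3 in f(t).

Write f(t) = at^3 + bt^2 + ct + d. Substituting each data point gives a linear system:
  -27a + 9b - 3c + d = 18
  -a + b - c + d = -4
  a + b + c + d = -10
  27a + 9b + 3c + d = -96
Solving the system yields a = -2, b = -4, c = -1, d = -3.
So f(t) = -2t³ - 4t² - t - 3.
The leading coefficient is -2.

-2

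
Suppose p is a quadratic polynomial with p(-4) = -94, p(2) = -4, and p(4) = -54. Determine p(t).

Using the Lagrange interpolation formula with nodes -4, 2, 4:
  L_0(t) = (t - 2)(t - 4) / 48
  L_1(t) = (t + 4)(t - 4) / -12
  L_2(t) = (t + 4)(t - 2) / 16
Then p(t) = -94·L_0(t) - 4·L_1(t) - 54·L_2(t).
Expanding and collecting terms gives p(t) = -5t² + 5t + 6.
Check: p(4) = -54. ✓

p(t) = -5t^2 + 5t + 6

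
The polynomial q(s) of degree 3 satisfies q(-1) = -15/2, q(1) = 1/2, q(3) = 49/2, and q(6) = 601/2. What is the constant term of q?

Write q(s) = as^3 + bs^2 + cs + d. Substituting each data point gives a linear system:
  -a + b - c + d = -15/2
  a + b + c + d = 1/2
  27a + 9b + 3c + d = 49/2
  216a + 36b + 6c + d = 601/2
Solving the system yields a = 2, b = -4, c = 2, d = 1/2.
So q(s) = 2s^3 - 4s^2 + 2s + 1/2.
The constant term is 1/2.

1/2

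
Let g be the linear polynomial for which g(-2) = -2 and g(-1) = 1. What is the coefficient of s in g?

Write g(s) = as + b. Substituting each data point gives a linear system:
  -2a + b = -2
  -a + b = 1
Solving the system yields a = 3, b = 4.
So g(s) = 3s + 4.
The leading coefficient is 3.

3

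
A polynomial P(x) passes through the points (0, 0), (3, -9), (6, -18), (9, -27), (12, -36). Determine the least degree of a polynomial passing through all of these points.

Forward differences of the values at x = 0, 3, 6, 9, 12:
  P  : 0  -9  -18  -27  -36
  Δ  : -9  -9  -9  -9
  Δ^2: 0  0  0
  Δ^3: 0  0
  Δ^4: 0
The first differences are constant (-9) and nonzero, while all higher differences vanish, so the minimal degree is 1.

1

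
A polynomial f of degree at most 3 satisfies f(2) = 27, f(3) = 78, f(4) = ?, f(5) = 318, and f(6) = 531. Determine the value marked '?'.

171

On equispaced nodes a degree-3 polynomial has vanishing fourth forward difference, so
  f(2) - 4·f(3) + 6·f(4) - 4·f(5) + f(6) = 0.
Substituting the known values and solving for f(4):
  6·f(4) = 1026
  f(4) = 171.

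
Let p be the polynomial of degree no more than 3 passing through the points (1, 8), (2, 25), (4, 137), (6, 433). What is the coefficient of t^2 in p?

-1

Write p(t) = at^3 + bt^2 + ct + d. Substituting each data point gives a linear system:
  a + b + c + d = 8
  8a + 4b + 2c + d = 25
  64a + 16b + 4c + d = 137
  216a + 36b + 6c + d = 433
Solving the system yields a = 2, b = -1, c = 6, d = 1.
So p(t) = 2t³ - t² + 6t + 1.
The coefficient of t^2 is -1.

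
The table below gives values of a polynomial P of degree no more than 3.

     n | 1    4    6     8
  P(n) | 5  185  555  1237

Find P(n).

Using the Lagrange interpolation formula with nodes 1, 4, 6, 8:
  L_0(n) = (n - 4)(n - 6)(n - 8) / -105
  L_1(n) = (n - 1)(n - 6)(n - 8) / 24
  L_2(n) = (n - 1)(n - 4)(n - 8) / -20
  L_3(n) = (n - 1)(n - 4)(n - 6) / 56
Then P(n) = 5·L_0(n) + 185·L_1(n) + 555·L_2(n) + 1237·L_3(n).
Expanding and collecting terms gives P(n) = 2n³ + 3n² + 3n - 3.
Check: P(1) = 5. ✓

P(n) = 2n^3 + 3n^2 + 3n - 3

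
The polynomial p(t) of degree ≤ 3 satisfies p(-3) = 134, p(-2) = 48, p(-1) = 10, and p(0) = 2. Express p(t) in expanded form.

p(t) = -3t^3 + 6t^2 + t + 2

Write p(t) = at^3 + bt^2 + ct + d. Substituting each data point gives a linear system:
  -27a + 9b - 3c + d = 134
  -8a + 4b - 2c + d = 48
  -a + b - c + d = 10
  d = 2
Solving the system yields a = -3, b = 6, c = 1, d = 2.
So p(t) = -3t³ + 6t² + t + 2.
Check: p(-3) = 134. ✓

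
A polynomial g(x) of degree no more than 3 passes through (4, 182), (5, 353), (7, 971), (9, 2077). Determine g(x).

g(x) = 3x^3 - 2x^2 + 6x - 2

Using the Lagrange interpolation formula with nodes 4, 5, 7, 9:
  L_0(x) = (x - 5)(x - 7)(x - 9) / -15
  L_1(x) = (x - 4)(x - 7)(x - 9) / 8
  L_2(x) = (x - 4)(x - 5)(x - 9) / -12
  L_3(x) = (x - 4)(x - 5)(x - 7) / 40
Then g(x) = 182·L_0(x) + 353·L_1(x) + 971·L_2(x) + 2077·L_3(x).
Expanding and collecting terms gives g(x) = 3x³ - 2x² + 6x - 2.
Check: g(5) = 353. ✓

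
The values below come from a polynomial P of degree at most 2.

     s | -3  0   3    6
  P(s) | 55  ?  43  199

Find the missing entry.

-5

The 3 known points determine the degree-2 polynomial uniquely.
Write P(s) = as^2 + bs + c. Substituting each data point gives a linear system:
  9a - 3b + c = 55
  9a + 3b + c = 43
  36a + 6b + c = 199
Solving the system yields a = 6, b = -2, c = -5.
So P(s) = 6s^2 - 2s - 5.
Then P(0) = -5.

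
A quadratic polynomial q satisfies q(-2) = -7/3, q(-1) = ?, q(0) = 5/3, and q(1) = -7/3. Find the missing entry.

The 3 known points determine the degree-2 polynomial uniquely.
Write q(t) = at^2 + bt + c. Substituting each data point gives a linear system:
  4a - 2b + c = -7/3
  c = 5/3
  a + b + c = -7/3
Solving the system yields a = -2, b = -2, c = 5/3.
So q(t) = -2t² - 2t + 5/3.
Then q(-1) = 5/3.

5/3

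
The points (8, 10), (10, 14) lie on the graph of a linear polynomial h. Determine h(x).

Write h(x) = ax + b. Substituting each data point gives a linear system:
  8a + b = 10
  10a + b = 14
Solving the system yields a = 2, b = -6.
So h(x) = 2x - 6.
Check: h(10) = 14. ✓

h(x) = 2x - 6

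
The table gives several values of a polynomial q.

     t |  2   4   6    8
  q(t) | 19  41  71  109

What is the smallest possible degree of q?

Forward differences of the values at t = 2, 4, 6, 8:
  q  : 19  41  71  109
  Δ  : 22  30  38
  Δ^2: 8  8
  Δ^3: 0
The second differences are constant (8) and nonzero, while all higher differences vanish, so the minimal degree is 2.

2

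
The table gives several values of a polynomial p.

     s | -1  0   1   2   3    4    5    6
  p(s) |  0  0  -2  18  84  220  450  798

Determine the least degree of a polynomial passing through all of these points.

Forward differences of the values at s = -1, 0, 1, 2, 3, 4, 5, 6:
  p  : 0  0  -2  18  84  220  450  798
  Δ  : 0  -2  20  66  136  230  348
  Δ^2: -2  22  46  70  94  118
  Δ^3: 24  24  24  24  24
  Δ^4: 0  0  0  0
  Δ^5: 0  0  0
  Δ^6: 0  0
  Δ^7: 0
The third differences are constant (24) and nonzero, while all higher differences vanish, so the minimal degree is 3.

3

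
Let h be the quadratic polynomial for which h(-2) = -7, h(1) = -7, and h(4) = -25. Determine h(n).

Write h(n) = an^2 + bn + c. Substituting each data point gives a linear system:
  4a - 2b + c = -7
  a + b + c = -7
  16a + 4b + c = -25
Solving the system yields a = -1, b = -1, c = -5.
So h(n) = -n^2 - n - 5.
Check: h(4) = -25. ✓

h(n) = -n^2 - n - 5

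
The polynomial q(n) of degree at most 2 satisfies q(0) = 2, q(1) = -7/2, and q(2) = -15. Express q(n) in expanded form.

q(n) = -3n^2 - (5/2)n + 2

Using the Lagrange interpolation formula with nodes 0, 1, 2:
  L_0(n) = (n - 1)(n - 2) / 2
  L_1(n) = n(n - 2) / -1
  L_2(n) = n(n - 1) / 2
Then q(n) = 2·L_0(n) - 7/2·L_1(n) - 15·L_2(n).
Expanding and collecting terms gives q(n) = -3n^2 - (5/2)n + 2.
Check: q(1) = -7/2. ✓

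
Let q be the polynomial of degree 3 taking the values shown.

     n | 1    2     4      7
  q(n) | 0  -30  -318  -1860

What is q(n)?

Write q(n) = an^3 + bn^2 + cn + d. Substituting each data point gives a linear system:
  a + b + c + d = 0
  8a + 4b + 2c + d = -30
  64a + 16b + 4c + d = -318
  343a + 49b + 7c + d = -1860
Solving the system yields a = -6, b = 4, c = 0, d = 2.
So q(n) = -6n^3 + 4n^2 + 2.
Check: q(1) = 0. ✓

q(n) = -6n^3 + 4n^2 + 2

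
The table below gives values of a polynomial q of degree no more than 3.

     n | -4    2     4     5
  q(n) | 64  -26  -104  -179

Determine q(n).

q(n) = -n^3 - n^2 - 5n - 4

Write q(n) = an^3 + bn^2 + cn + d. Substituting each data point gives a linear system:
  -64a + 16b - 4c + d = 64
  8a + 4b + 2c + d = -26
  64a + 16b + 4c + d = -104
  125a + 25b + 5c + d = -179
Solving the system yields a = -1, b = -1, c = -5, d = -4.
So q(n) = -n^3 - n^2 - 5n - 4.
Check: q(4) = -104. ✓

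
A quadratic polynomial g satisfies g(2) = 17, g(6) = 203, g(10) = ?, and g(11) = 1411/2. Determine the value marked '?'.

581

The 3 known points determine the degree-2 polynomial uniquely.
Write g(n) = an^2 + bn + c. Substituting each data point gives a linear system:
  4a + 2b + c = 17
  36a + 6b + c = 203
  121a + 11b + c = 1411/2
Solving the system yields a = 6, b = -3/2, c = -4.
So g(n) = 6n^2 - (3/2)n - 4.
Then g(10) = 581.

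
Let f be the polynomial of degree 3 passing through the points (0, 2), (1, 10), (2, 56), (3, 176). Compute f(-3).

-154

Write f(s) = as^3 + bs^2 + cs + d. Substituting each data point gives a linear system:
  d = 2
  a + b + c + d = 10
  8a + 4b + 2c + d = 56
  27a + 9b + 3c + d = 176
Solving the system yields a = 6, b = 1, c = 1, d = 2.
So f(s) = 6s^3 + s^2 + s + 2.
Then f(-3) = -154.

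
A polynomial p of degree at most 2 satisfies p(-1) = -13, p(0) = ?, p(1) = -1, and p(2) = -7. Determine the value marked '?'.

The 3 known points determine the degree-2 polynomial uniquely.
Write p(n) = an^2 + bn + c. Substituting each data point gives a linear system:
  a - b + c = -13
  a + b + c = -1
  4a + 2b + c = -7
Solving the system yields a = -4, b = 6, c = -3.
So p(n) = -4n² + 6n - 3.
Then p(0) = -3.

-3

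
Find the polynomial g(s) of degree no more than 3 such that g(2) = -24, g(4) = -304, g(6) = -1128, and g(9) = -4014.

g(s) = -6s^3 + 4s^2 + 4s

Using the Lagrange interpolation formula with nodes 2, 4, 6, 9:
  L_0(s) = (s - 4)(s - 6)(s - 9) / -56
  L_1(s) = (s - 2)(s - 6)(s - 9) / 20
  L_2(s) = (s - 2)(s - 4)(s - 9) / -24
  L_3(s) = (s - 2)(s - 4)(s - 6) / 105
Then g(s) = -24·L_0(s) - 304·L_1(s) - 1128·L_2(s) - 4014·L_3(s).
Expanding and collecting terms gives g(s) = -6s^3 + 4s^2 + 4s.
Check: g(9) = -4014. ✓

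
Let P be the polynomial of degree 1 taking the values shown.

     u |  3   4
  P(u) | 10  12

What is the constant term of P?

4

Write P(u) = au + b. Substituting each data point gives a linear system:
  3a + b = 10
  4a + b = 12
Solving the system yields a = 2, b = 4.
So P(u) = 2u + 4.
The constant term is 4.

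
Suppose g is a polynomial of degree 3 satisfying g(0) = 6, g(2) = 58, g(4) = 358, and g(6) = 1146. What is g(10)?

Write g(t) = at^3 + bt^2 + ct + d. Substituting each data point gives a linear system:
  d = 6
  8a + 4b + 2c + d = 58
  64a + 16b + 4c + d = 358
  216a + 36b + 6c + d = 1146
Solving the system yields a = 5, b = 1, c = 4, d = 6.
So g(t) = 5t^3 + t^2 + 4t + 6.
Then g(10) = 5146.

5146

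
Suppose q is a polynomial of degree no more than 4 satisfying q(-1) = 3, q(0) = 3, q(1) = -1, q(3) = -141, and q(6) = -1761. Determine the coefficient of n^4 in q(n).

-1

Write q(n) = an^4 + bn^3 + cn^2 + dn + e. Substituting each data point gives a linear system:
  a - b + c - d + e = 3
  e = 3
  a + b + c + d + e = -1
  81a + 27b + 9c + 3d + e = -141
  1296a + 216b + 36c + 6d + e = -1761
Solving the system yields a = -1, b = -2, c = -1, d = 0, e = 3.
So q(n) = -n⁴ - 2n³ - n² + 3.
The leading coefficient is -1.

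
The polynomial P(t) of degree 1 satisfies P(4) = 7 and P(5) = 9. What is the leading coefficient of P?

Write P(t) = at + b. Substituting each data point gives a linear system:
  4a + b = 7
  5a + b = 9
Solving the system yields a = 2, b = -1.
So P(t) = 2t - 1.
The leading coefficient is 2.

2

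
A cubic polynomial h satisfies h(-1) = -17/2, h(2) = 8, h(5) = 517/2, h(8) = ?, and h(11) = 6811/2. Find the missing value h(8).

1229

On equispaced nodes a degree-3 polynomial has vanishing fourth forward difference, so
  h(-1) - 4·h(2) + 6·h(5) - 4·h(8) + h(11) = 0.
Substituting the known values and solving for h(8):
  -4·h(8) = -4916
  h(8) = 1229.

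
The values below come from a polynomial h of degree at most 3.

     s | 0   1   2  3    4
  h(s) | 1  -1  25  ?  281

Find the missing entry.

The 4 known points determine the degree-3 polynomial uniquely.
Write h(s) = as^3 + bs^2 + cs + d. Substituting each data point gives a linear system:
  d = 1
  a + b + c + d = -1
  8a + 4b + 2c + d = 25
  64a + 16b + 4c + d = 281
Solving the system yields a = 5, b = -1, c = -6, d = 1.
So h(s) = 5s³ - s² - 6s + 1.
Then h(3) = 109.

109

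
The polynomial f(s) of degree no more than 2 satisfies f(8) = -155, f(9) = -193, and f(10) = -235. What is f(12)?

-331

Write f(s) = as^2 + bs + c. Substituting each data point gives a linear system:
  64a + 8b + c = -155
  81a + 9b + c = -193
  100a + 10b + c = -235
Solving the system yields a = -2, b = -4, c = 5.
So f(s) = -2s² - 4s + 5.
Then f(12) = -331.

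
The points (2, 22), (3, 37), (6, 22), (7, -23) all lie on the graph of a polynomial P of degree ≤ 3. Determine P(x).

Write P(x) = ax^3 + bx^2 + cx + d. Substituting each data point gives a linear system:
  8a + 4b + 2c + d = 22
  27a + 9b + 3c + d = 37
  216a + 36b + 6c + d = 22
  343a + 49b + 7c + d = -23
Solving the system yields a = -1, b = 6, c = 4, d = -2.
So P(x) = -x³ + 6x² + 4x - 2.
Check: P(6) = 22. ✓

P(x) = -x^3 + 6x^2 + 4x - 2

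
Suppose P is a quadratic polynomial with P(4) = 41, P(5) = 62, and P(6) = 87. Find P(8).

149

Forward differences of the values at x = 4, 5, 6:
  P  : 41  62  87
  Δ  : 21  25
  Δ^2: 4
The second differences are constant, confirming degree 2.
Interpolating (Newton forward form) and evaluating at x = 8 gives P(8) = 149.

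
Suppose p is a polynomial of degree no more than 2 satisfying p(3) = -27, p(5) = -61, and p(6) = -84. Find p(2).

-16

Write p(u) = au^2 + bu + c. Substituting each data point gives a linear system:
  9a + 3b + c = -27
  25a + 5b + c = -61
  36a + 6b + c = -84
Solving the system yields a = -2, b = -1, c = -6.
So p(u) = -2u² - u - 6.
Then p(2) = -16.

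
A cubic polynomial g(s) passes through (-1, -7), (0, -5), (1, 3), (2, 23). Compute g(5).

Forward differences of the values at s = -1, 0, 1, 2:
  g  : -7  -5  3  23
  Δ  : 2  8  20
  Δ^2: 6  12
  Δ^3: 6
The third differences are constant, confirming degree 3.
Interpolating (Newton forward form) and evaluating at s = 5 gives g(5) = 215.

215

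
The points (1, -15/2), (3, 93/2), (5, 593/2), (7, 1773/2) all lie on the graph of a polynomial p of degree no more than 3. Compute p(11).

Write p(u) = au^3 + bu^2 + cu + d. Substituting each data point gives a linear system:
  a + b + c + d = -15/2
  27a + 9b + 3c + d = 93/2
  125a + 25b + 5c + d = 593/2
  343a + 49b + 7c + d = 1773/2
Solving the system yields a = 3, b = -5/2, c = -2, d = -6.
So p(u) = 3u^3 - (5/2)u^2 - 2u - 6.
Then p(11) = 7325/2.

7325/2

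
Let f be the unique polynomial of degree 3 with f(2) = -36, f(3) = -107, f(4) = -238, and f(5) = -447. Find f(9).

-2423

Using the Lagrange interpolation formula with nodes 2, 3, 4, 5:
  L_0(u) = (u - 3)(u - 4)(u - 5) / -6
  L_1(u) = (u - 2)(u - 4)(u - 5) / 2
  L_2(u) = (u - 2)(u - 3)(u - 5) / -2
  L_3(u) = (u - 2)(u - 3)(u - 4) / 6
Then f(u) = -36·L_0(u) - 107·L_1(u) - 238·L_2(u) - 447·L_3(u).
Expanding and collecting terms gives f(u) = -3u^3 - 3u^2 + u - 2.
Evaluating at u = 9: f(9) = -2423.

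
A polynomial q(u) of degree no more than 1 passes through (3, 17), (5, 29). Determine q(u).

q(u) = 6u - 1

Using the Lagrange interpolation formula with nodes 3, 5:
  L_0(u) = (u - 5) / -2
  L_1(u) = (u - 3) / 2
Then q(u) = 17·L_0(u) + 29·L_1(u).
Expanding and collecting terms gives q(u) = 6u - 1.
Check: q(5) = 29. ✓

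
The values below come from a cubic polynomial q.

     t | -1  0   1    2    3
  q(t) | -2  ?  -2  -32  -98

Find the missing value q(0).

4

On equispaced nodes a degree-3 polynomial has vanishing fourth forward difference, so
  q(-1) - 4·q(0) + 6·q(1) - 4·q(2) + q(3) = 0.
Substituting the known values and solving for q(0):
  -4·q(0) = -16
  q(0) = 4.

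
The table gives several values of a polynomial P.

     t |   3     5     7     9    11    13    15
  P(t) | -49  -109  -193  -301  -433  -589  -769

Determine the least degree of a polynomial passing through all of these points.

Forward differences of the values at t = 3, 5, 7, 9, 11, 13, 15:
  P  : -49  -109  -193  -301  -433  -589  -769
  Δ  : -60  -84  -108  -132  -156  -180
  Δ^2: -24  -24  -24  -24  -24
  Δ^3: 0  0  0  0
  Δ^4: 0  0  0
  Δ^5: 0  0
  Δ^6: 0
The second differences are constant (-24) and nonzero, while all higher differences vanish, so the minimal degree is 2.

2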